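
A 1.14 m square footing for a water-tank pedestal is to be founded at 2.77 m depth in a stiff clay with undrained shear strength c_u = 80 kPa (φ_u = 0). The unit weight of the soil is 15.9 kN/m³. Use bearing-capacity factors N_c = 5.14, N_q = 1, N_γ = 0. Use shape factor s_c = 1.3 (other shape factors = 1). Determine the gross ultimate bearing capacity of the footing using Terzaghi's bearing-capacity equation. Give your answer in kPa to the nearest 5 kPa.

q_ult ≈ 580 kPa

Effective surcharge at the founding depth q = γ·D_f = 15.9 × 2.77 = 44.043 kPa.
q_ult = c·N_c·s_c + q·N_q
     = 80 × 5.14 × 1.3 + 44.043 × 1
     = 534.56 + 44.043 = 578.6 kPa.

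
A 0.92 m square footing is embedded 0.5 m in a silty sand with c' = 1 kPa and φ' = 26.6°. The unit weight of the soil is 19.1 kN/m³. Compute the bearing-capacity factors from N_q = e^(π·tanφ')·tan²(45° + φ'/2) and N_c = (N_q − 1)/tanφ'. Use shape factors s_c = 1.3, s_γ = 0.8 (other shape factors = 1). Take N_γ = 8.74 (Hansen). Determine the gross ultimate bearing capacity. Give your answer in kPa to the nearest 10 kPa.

tan26.6° = 0.5008, so N_q = e^(π×0.5008)·tan²(58.3°) = 4.822 × 2.622 = 12.64.
N_c = (12.64 − 1)/tan26.6° = 23.25.
Overburden at base level: q = 19.1 × 0.5 = 9.55 kPa.
Cohesion term c·N_c·s_c = 1 × 23.247 × 1.3 = 30.222 kPa; surcharge term q·N_q = 9.55 × 12.641 = 120.73 kPa; self-weight term 0.5·γ·B·N_γ·s_γ = 0.5 × 19.1 × 0.92 × 8.74 × 0.8 = 61.432 kPa.
q_ult = 30.222 + 120.73 + 61.432 = 212.38 kPa.

q_ult ≈ 210 kPa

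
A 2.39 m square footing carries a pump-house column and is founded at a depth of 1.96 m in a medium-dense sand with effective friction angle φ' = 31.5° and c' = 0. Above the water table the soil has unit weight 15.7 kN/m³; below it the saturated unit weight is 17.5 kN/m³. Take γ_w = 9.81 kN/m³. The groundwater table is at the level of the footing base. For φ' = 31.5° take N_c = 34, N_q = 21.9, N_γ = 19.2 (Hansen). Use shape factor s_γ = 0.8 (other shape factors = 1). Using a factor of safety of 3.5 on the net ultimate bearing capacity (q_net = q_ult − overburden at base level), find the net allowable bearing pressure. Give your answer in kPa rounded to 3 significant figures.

q = γ·D_f = 15.7 × 1.96 = 30.772 kPa.
For the ½γBN_γ term take γ' = 17.5 − 9.81 = 7.69 kN/m³ (soil below base is submerged).
q·N_q = 30.772 × 21.9 = 673.91 kPa
0.5·γ·B·N_γ·s_γ = 0.5 × 7.69 × 2.39 × 19.2 × 0.8 = 141.15 kPa
q_ult = 673.91 + 141.15 = 815.06 kPa.
q_net = 815.06 − 30.772 = 784.29 kPa.
q_all(net) = 784.29 / 3.5 = 224.08 kPa.

q_all(net) ≈ 224 kPa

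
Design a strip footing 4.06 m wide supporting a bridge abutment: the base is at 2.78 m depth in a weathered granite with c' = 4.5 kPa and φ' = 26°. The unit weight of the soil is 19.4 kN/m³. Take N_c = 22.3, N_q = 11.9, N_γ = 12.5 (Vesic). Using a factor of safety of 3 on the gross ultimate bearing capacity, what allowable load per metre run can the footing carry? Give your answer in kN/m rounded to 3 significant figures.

≈ 1670 kN/m

q = γ·D_f = 19.4 × 2.78 = 53.932 kPa.
c·N_c = 4.5 × 22.3 = 100.35 kPa
q·N_q = 53.932 × 11.9 = 641.79 kPa
0.5·γ·B·N_γ = 0.5 × 19.4 × 4.06 × 12.5 = 492.27 kPa
q_ult = 100.35 + 641.79 + 492.27 = 1234.4 kPa.
Gross allowable pressure q_all = 1234.4 / 3 = 411.47 kPa.
Allowable wall load = q_all × B = 411.47 × 4.06 = 1670.6 kN per metre run.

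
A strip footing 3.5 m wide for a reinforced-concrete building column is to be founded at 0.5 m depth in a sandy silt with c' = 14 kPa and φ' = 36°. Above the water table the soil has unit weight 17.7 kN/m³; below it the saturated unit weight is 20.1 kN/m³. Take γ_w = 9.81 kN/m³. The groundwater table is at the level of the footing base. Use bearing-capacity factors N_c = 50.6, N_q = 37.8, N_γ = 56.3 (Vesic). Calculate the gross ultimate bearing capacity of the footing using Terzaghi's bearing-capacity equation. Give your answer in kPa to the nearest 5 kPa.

q = γ·D_f = 17.7 × 0.5 = 8.85 kPa.
For the ½γBN_γ term take γ' = 20.1 − 9.81 = 10.29 kN/m³ (soil below base is submerged).
c·N_c = 14 × 50.6 = 708.4 kPa
q·N_q = 8.85 × 37.8 = 334.53 kPa
0.5·γ·B·N_γ = 0.5 × 10.29 × 3.5 × 56.3 = 1013.8 kPa
q_ult = 708.4 + 334.53 + 1013.8 = 2056.8 kPa.

q_ult ≈ 2055 kPa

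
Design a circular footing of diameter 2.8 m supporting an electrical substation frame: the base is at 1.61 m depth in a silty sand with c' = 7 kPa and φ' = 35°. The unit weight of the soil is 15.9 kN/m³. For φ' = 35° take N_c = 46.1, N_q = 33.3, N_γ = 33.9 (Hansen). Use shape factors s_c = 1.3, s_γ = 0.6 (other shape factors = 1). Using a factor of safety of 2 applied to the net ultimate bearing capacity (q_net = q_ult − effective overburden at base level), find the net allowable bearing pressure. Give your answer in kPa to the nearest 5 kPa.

q_all(net) ≈ 850 kPa

Effective surcharge at the founding depth q = γ·D_f = 15.9 × 1.61 = 25.599 kPa.
q_ult = c·N_c·s_c + q·N_q + 0.5·γ·B·N_γ·s_γ
     = 7 × 46.1 × 1.3 + 25.599 × 33.3 + 0.5 × 15.9 × 2.8 × 33.9 × 0.6
     = 419.51 + 852.45 + 452.77 = 1724.7 kPa.
Net ultimate: q_net = 1724.7 − 25.599 = 1699.1 kPa.
q_all(net) = 1699.1 / 2 = 849.56 kPa.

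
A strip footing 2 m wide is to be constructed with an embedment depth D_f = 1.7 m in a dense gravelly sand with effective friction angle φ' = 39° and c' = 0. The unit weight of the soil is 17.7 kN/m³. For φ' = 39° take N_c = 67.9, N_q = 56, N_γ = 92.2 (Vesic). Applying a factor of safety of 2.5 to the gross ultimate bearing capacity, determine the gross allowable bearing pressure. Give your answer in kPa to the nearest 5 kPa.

q_all ≈ 1325 kPa

Effective surcharge at the founding depth q = γ·D_f = 17.7 × 1.7 = 30.09 kPa.
q_ult = q·N_q + 0.5·γ·B·N_γ
     = 30.09 × 56 + 0.5 × 17.7 × 2 × 92.2
     = 1685 + 1631.9 = 3317 kPa.
q_all = q_ult / FS = 3317 / 2.5 = 1326.8 kPa.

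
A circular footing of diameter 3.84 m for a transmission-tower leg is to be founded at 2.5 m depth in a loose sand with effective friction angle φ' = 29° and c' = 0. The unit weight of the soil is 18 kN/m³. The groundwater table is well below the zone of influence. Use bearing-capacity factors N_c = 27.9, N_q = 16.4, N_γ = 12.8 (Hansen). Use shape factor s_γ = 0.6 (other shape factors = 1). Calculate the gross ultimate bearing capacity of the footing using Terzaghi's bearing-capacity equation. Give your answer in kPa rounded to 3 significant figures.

q_ult ≈ 1000 kPa

Effective surcharge at the founding depth q = γ·D_f = 18 × 2.5 = 45 kPa.
q_ult = q·N_q + 0.5·γ·B·N_γ·s_γ
     = 45 × 16.4 + 0.5 × 18 × 3.84 × 12.8 × 0.6
     = 738 + 265.42 = 1003.4 kPa.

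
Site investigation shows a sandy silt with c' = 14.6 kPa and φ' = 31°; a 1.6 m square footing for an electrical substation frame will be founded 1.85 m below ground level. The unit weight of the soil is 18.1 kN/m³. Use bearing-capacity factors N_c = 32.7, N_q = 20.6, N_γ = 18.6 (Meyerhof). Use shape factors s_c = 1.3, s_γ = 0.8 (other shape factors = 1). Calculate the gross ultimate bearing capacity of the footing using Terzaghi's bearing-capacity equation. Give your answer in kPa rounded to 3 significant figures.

q_ult ≈ 1530 kPa

q = γ·D_f = 18.1 × 1.85 = 33.485 kPa.
c·N_c·s_c = 14.6 × 32.7 × 1.3 = 620.65 kPa
q·N_q = 33.485 × 20.6 = 689.79 kPa
0.5·γ·B·N_γ·s_γ = 0.5 × 18.1 × 1.6 × 18.6 × 0.8 = 215.46 kPa
q_ult = 620.65 + 689.79 + 215.46 = 1525.9 kPa.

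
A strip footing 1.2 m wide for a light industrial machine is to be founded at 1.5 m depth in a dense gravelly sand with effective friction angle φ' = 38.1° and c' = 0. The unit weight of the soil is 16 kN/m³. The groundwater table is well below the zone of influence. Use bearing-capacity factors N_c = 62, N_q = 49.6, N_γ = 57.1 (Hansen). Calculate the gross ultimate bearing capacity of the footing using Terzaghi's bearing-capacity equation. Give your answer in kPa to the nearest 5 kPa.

Overburden at base level: q = 16 × 1.5 = 24 kPa.
Surcharge term q·N_q = 24 × 49.6 = 1190.4 kPa; self-weight term 0.5·γ·B·N_γ = 0.5 × 16 × 1.2 × 57.1 = 548.16 kPa.
q_ult = 1190.4 + 548.16 = 1738.6 kPa.

q_ult ≈ 1740 kPa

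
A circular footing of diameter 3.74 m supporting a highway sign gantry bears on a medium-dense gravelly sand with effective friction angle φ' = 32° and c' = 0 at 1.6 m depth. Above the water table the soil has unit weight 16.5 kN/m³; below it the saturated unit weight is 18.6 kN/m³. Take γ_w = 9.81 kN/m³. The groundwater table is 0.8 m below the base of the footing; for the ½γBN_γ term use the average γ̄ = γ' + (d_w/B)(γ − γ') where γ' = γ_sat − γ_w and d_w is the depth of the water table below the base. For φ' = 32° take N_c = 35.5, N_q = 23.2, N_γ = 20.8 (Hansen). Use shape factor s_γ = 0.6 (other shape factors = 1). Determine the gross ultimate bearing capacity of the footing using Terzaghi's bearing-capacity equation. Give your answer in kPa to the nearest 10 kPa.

q_ult ≈ 860 kPa

q = γ·D_f = 16.5 × 1.6 = 26.4 kPa.
γ' = 8.79 kN/m³; averaging over the depth B below the base, γ̄ = γ' + (d_w/B)(γ − γ') = 10.439 kN/m³.
q·N_q = 26.4 × 23.2 = 612.48 kPa
0.5·γ·B·N_γ·s_γ = 0.5 × 10.439 × 3.74 × 20.8 × 0.6 = 243.63 kPa
q_ult = 612.48 + 243.63 = 856.11 kPa.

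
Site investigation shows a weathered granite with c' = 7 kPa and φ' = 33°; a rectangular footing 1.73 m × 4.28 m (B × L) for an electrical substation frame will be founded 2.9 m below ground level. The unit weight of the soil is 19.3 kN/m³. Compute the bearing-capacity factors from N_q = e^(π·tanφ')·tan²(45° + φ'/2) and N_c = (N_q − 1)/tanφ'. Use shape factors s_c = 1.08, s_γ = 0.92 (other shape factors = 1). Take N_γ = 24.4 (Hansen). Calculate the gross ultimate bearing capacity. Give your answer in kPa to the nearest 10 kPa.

tan33° = 0.6494, so N_q = e^(π×0.6494)·tan²(61.5°) = 7.692 × 3.392 = 26.09.
N_c = (26.09 − 1)/tan33° = 38.64.
Effective surcharge at the founding depth q = γ·D_f = 19.3 × 2.9 = 55.97 kPa.
q_ult = c·N_c·s_c + q·N_q + 0.5·γ·B·N_γ·s_γ
     = 7 × 38.638 × 1.08 + 55.97 × 26.092 + 0.5 × 19.3 × 1.73 × 24.4 × 0.92
     = 292.11 + 1460.4 + 374.76 = 2127.2 kPa.

q_ult ≈ 2130 kPa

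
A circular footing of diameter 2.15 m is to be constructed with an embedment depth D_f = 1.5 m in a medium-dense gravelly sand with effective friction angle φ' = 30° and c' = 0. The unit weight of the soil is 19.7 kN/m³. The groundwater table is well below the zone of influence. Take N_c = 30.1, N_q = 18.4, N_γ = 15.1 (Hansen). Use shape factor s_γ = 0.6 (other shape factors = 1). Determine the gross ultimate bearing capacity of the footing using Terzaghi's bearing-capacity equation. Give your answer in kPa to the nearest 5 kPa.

q_ult ≈ 735 kPa

Overburden at base level: q = 19.7 × 1.5 = 29.55 kPa.
Surcharge term q·N_q = 29.55 × 18.4 = 543.72 kPa; self-weight term 0.5·γ·B·N_γ·s_γ = 0.5 × 19.7 × 2.15 × 15.1 × 0.6 = 191.87 kPa.
q_ult = 543.72 + 191.87 = 735.59 kPa.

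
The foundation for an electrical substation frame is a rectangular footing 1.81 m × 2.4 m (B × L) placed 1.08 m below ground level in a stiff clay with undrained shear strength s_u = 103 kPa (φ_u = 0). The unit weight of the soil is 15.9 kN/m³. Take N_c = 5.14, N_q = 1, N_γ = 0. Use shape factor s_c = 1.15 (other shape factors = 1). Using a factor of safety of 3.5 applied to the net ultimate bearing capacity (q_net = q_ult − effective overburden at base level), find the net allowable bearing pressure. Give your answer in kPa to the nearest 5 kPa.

q = γ·D_f = 15.9 × 1.08 = 17.172 kPa.
c·N_c·s_c = 103 × 5.14 × 1.15 = 608.83 kPa
q·N_q = 17.172 × 1 = 17.172 kPa
q_ult = 608.83 + 17.172 = 626 kPa.
Net ultimate: q_net = 626 − 17.172 = 608.83 kPa.
q_all(net) = 608.83 / 3.5 = 173.95 kPa.

q_all(net) ≈ 175 kPa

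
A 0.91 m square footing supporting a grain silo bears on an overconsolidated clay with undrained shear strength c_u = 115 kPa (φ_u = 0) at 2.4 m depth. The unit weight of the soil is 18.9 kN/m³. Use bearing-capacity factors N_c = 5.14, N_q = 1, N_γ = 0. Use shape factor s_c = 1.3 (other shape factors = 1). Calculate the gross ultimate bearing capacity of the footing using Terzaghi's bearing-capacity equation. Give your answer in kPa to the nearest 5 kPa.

q = γ·D_f = 18.9 × 2.4 = 45.36 kPa.
c·N_c·s_c = 115 × 5.14 × 1.3 = 768.43 kPa
q·N_q = 45.36 × 1 = 45.36 kPa
q_ult = 768.43 + 45.36 = 813.79 kPa.

q_ult ≈ 815 kPa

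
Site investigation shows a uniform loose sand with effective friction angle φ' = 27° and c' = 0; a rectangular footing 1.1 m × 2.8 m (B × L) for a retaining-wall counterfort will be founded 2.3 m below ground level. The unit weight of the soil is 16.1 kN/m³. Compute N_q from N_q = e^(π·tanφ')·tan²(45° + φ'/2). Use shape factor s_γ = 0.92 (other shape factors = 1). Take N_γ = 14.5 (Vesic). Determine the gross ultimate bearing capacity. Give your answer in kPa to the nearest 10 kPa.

tan27° = 0.5095, so N_q = e^(π×0.5095)·tan²(58.5°) = 4.957 × 2.663 = 13.2.
Effective surcharge at the founding depth q = γ·D_f = 16.1 × 2.3 = 37.03 kPa.
q_ult = q·N_q + 0.5·γ·B·N_γ·s_γ
     = 37.03 × 13.199 + 0.5 × 16.1 × 1.1 × 14.5 × 0.92
     = 488.76 + 118.13 = 606.89 kPa.

q_ult ≈ 610 kPa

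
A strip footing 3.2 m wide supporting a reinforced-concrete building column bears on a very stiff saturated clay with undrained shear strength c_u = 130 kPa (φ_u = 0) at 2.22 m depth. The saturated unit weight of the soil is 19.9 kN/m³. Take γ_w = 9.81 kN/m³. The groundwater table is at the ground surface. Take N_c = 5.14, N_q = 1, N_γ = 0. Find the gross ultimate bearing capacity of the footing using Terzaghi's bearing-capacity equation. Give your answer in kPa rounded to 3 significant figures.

q_ult ≈ 691 kPa

γ' = 19.9 − 9.81 = 10.09 kN/m³ (submerged throughout). q = 10.09 × 2.22 = 22.4 kPa.
c·N_c = 130 × 5.14 = 668.2 kPa
q·N_q = 22.4 × 1 = 22.4 kPa
q_ult = 668.2 + 22.4 = 690.6 kPa.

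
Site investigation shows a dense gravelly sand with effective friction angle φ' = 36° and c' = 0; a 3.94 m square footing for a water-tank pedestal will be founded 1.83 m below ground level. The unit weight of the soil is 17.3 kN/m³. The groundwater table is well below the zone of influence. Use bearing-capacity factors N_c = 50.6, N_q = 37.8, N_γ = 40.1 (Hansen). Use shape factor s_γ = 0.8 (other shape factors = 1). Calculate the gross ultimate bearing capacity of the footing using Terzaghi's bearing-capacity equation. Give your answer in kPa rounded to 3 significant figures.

q_ult ≈ 2290 kPa

Overburden at base level: q = 17.3 × 1.83 = 31.659 kPa.
Surcharge term q·N_q = 31.659 × 37.8 = 1196.7 kPa; self-weight term 0.5·γ·B·N_γ·s_γ = 0.5 × 17.3 × 3.94 × 40.1 × 0.8 = 1093.3 kPa.
q_ult = 1196.7 + 1093.3 = 2290 kPa.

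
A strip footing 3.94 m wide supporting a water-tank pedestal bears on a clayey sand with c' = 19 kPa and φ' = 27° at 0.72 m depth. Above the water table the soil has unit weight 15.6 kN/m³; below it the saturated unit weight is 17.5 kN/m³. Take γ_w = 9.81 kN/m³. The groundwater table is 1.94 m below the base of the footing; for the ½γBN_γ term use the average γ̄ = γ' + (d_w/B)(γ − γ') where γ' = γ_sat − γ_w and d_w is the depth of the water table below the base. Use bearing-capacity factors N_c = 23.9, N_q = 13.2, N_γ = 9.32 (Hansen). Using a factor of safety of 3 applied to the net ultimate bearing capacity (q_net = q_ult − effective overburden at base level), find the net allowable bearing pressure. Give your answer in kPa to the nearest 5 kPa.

Effective surcharge at the founding depth q = γ·D_f = 15.6 × 0.72 = 11.232 kPa.
With d_w = 1.94 m < B, γ̄ = 7.69 + (1.94/3.94) × (15.6 − 7.69) = 11.585 kN/m³.
q_ult = c·N_c + q·N_q + 0.5·γ·B·N_γ
     = 19 × 23.9 + 11.232 × 13.2 + 0.5 × 11.585 × 3.94 × 9.32
     = 454.1 + 148.26 + 212.7 = 815.06 kPa.
Net ultimate: q_net = 815.06 − 11.232 = 803.83 kPa.
q_all(net) = 803.83 / 3 = 267.94 kPa.

q_all(net) ≈ 270 kPa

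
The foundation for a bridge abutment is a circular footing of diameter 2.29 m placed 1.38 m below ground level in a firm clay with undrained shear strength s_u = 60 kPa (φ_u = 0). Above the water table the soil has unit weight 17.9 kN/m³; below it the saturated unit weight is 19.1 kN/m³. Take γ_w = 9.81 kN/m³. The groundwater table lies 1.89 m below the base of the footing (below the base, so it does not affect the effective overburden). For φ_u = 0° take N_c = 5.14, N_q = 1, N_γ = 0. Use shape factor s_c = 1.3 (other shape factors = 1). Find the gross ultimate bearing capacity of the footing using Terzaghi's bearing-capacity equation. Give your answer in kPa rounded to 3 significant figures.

q_ult ≈ 426 kPa

Effective surcharge at the founding depth q = γ·D_f = 17.9 × 1.38 = 24.702 kPa.
q_ult = c·N_c·s_c + q·N_q
     = 60 × 5.14 × 1.3 + 24.702 × 1
     = 400.92 + 24.702 = 425.62 kPa.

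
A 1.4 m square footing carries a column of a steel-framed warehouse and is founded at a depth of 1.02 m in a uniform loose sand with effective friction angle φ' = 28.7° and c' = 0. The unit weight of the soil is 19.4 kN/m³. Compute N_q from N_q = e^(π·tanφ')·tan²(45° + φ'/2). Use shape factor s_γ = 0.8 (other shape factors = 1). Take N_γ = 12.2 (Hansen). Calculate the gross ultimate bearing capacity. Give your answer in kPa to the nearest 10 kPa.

tan28.7° = 0.5475, so N_q = e^(π×0.5475)·tan²(59.35°) = 5.584 × 2.848 = 15.9.
q = γ·D_f = 19.4 × 1.02 = 19.788 kPa.
q·N_q = 19.788 × 15.903 = 314.69 kPa
0.5·γ·B·N_γ·s_γ = 0.5 × 19.4 × 1.4 × 12.2 × 0.8 = 132.54 kPa
q_ult = 314.69 + 132.54 = 447.23 kPa.

q_ult ≈ 450 kPa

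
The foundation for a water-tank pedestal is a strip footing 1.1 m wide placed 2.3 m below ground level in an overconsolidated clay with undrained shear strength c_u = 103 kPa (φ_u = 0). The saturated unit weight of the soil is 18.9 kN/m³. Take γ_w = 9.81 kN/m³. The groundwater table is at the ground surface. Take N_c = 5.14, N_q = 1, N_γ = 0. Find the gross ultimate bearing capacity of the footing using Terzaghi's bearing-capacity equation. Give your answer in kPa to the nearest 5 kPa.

γ' = 18.9 − 9.81 = 9.09 kN/m³ (submerged throughout). q = 9.09 × 2.3 = 20.907 kPa.
c·N_c = 103 × 5.14 = 529.42 kPa
q·N_q = 20.907 × 1 = 20.907 kPa
q_ult = 529.42 + 20.907 = 550.33 kPa.

q_ult ≈ 550 kPa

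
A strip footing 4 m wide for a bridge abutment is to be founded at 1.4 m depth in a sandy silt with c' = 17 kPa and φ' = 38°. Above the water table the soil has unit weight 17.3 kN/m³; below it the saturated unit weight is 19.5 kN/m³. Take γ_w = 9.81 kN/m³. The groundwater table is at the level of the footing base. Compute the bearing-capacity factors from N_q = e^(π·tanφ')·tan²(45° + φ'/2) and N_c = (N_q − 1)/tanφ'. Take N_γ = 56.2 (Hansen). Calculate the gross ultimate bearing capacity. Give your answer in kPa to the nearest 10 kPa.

tan38° = 0.7813, so N_q = e^(π×0.7813)·tan²(64°) = 11.64 × 4.204 = 48.93.
N_c = (48.93 − 1)/tan38° = 61.35.
Overburden at base level: q = 17.3 × 1.4 = 24.22 kPa.
Below the base the soil is submerged, so the ½γBN_γ term uses γ' = 19.5 − 9.81 = 9.69 kN/m³.
Cohesion term c·N_c = 17 × 61.352 = 1043 kPa; surcharge term q·N_q = 24.22 × 48.933 = 1185.2 kPa; self-weight term 0.5·γ·B·N_γ = 0.5 × 9.69 × 4 × 56.2 = 1089.2 kPa.
q_ult = 1043 + 1185.2 + 1089.2 = 3317.3 kPa.

q_ult ≈ 3320 kPa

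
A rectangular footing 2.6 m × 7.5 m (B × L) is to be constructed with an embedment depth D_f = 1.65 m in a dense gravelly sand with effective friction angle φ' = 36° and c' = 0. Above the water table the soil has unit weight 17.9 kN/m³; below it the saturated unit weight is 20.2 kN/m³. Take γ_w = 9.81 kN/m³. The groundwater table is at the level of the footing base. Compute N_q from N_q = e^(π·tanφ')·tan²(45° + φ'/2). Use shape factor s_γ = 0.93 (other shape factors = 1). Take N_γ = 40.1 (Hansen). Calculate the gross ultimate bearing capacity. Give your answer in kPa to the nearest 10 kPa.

tan36° = 0.7265, so N_q = e^(π×0.7265)·tan²(63°) = 9.801 × 3.852 = 37.75.
Overburden at base level: q = 17.9 × 1.65 = 29.535 kPa.
Below the base the soil is submerged, so the ½γBN_γ term uses γ' = 20.2 − 9.81 = 10.39 kN/m³.
Surcharge term q·N_q = 29.535 × 37.752 = 1115 kPa; self-weight term 0.5·γ·B·N_γ·s_γ = 0.5 × 10.39 × 2.6 × 40.1 × 0.93 = 503.72 kPa.
q_ult = 1115 + 503.72 = 1618.7 kPa.

q_ult ≈ 1620 kPa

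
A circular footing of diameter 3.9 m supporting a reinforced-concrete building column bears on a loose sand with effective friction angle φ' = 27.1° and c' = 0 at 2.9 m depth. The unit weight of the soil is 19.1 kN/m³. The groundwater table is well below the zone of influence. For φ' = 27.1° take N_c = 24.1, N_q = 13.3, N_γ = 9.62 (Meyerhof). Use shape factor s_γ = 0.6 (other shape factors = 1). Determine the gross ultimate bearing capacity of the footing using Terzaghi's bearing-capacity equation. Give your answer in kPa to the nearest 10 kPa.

q_ult ≈ 950 kPa

q = γ·D_f = 19.1 × 2.9 = 55.39 kPa.
q·N_q = 55.39 × 13.3 = 736.69 kPa
0.5·γ·B·N_γ·s_γ = 0.5 × 19.1 × 3.9 × 9.62 × 0.6 = 214.98 kPa
q_ult = 736.69 + 214.98 = 951.67 kPa.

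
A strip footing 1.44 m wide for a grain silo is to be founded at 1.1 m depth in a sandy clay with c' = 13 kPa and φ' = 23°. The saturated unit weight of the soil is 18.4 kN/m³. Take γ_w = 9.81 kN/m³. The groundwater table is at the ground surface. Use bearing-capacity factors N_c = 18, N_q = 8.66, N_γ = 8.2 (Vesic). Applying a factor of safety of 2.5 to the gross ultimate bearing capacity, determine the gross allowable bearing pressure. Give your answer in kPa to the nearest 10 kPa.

q_all ≈ 150 kPa

With the water table at the surface the whole profile is submerged: γ' = 18.4 − 9.81 = 8.59 kN/m³, so q = γ'·D_f = 9.449 kPa; the same γ' applies in the ½γBN_γ term.
q_ult = c·N_c + q·N_q + 0.5·γ·B·N_γ
     = 13 × 18 + 9.449 × 8.66 + 0.5 × 8.59 × 1.44 × 8.2
     = 234 + 81.828 + 50.715 = 366.54 kPa.
q_all = q_ult / FS = 366.54 / 2.5 = 146.62 kPa.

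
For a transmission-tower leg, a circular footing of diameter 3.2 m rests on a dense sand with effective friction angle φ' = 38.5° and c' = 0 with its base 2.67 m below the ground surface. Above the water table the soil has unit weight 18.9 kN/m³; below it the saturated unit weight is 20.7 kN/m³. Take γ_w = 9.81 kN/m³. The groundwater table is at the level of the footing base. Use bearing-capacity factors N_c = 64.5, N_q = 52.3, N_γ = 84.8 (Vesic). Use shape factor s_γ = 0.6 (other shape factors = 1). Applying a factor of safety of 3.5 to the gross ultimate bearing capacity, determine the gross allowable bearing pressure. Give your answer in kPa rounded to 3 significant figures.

q_all ≈ 1010 kPa

Effective surcharge at the founding depth q = γ·D_f = 18.9 × 2.67 = 50.463 kPa.
The water table coincides with the base, so in the self-weight term γ → γ' = 10.89 kN/m³.
q_ult = q·N_q + 0.5·γ·B·N_γ·s_γ
     = 50.463 × 52.3 + 0.5 × 10.89 × 3.2 × 84.8 × 0.6
     = 2639.2 + 886.53 = 3525.7 kPa.
q_all = q_ult / FS = 3525.7 / 3.5 = 1007.4 kPa.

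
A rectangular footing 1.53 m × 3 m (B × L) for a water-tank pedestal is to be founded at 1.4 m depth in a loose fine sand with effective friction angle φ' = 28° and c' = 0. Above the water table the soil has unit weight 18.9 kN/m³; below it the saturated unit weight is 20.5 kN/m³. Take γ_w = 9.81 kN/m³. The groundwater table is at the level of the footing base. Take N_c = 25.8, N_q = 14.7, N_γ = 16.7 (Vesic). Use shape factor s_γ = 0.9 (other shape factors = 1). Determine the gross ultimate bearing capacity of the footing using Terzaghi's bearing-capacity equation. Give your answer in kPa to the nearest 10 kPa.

q_ult ≈ 510 kPa

Overburden at base level: q = 18.9 × 1.4 = 26.46 kPa.
Below the base the soil is submerged, so the ½γBN_γ term uses γ' = 20.5 − 9.81 = 10.69 kN/m³.
Surcharge term q·N_q = 26.46 × 14.7 = 388.96 kPa; self-weight term 0.5·γ·B·N_γ·s_γ = 0.5 × 10.69 × 1.53 × 16.7 × 0.9 = 122.91 kPa.
q_ult = 388.96 + 122.91 = 511.88 kPa.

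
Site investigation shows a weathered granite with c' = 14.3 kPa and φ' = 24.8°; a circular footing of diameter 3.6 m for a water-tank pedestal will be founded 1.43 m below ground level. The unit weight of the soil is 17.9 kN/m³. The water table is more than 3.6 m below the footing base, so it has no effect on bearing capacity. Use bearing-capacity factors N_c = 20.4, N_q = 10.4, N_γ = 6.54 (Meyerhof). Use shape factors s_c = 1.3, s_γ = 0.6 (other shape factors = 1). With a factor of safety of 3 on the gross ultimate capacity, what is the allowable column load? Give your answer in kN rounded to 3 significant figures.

P_all ≈ 2620 kN

Overburden at base level: q = 17.9 × 1.43 = 25.597 kPa.
Cohesion term c·N_c·s_c = 14.3 × 20.4 × 1.3 = 379.24 kPa; surcharge term q·N_q = 25.597 × 10.4 = 266.21 kPa; self-weight term 0.5·γ·B·N_γ·s_γ = 0.5 × 17.9 × 3.6 × 6.54 × 0.6 = 126.43 kPa.
q_ult = 379.24 + 266.21 + 126.43 = 771.88 kPa.
Gross allowable pressure q_all = 771.88 / 3 = 257.29 kPa.
Footing area = 10.1788 m², so allowable column load = 257.29 × 10.1788 = 2618.9 kN.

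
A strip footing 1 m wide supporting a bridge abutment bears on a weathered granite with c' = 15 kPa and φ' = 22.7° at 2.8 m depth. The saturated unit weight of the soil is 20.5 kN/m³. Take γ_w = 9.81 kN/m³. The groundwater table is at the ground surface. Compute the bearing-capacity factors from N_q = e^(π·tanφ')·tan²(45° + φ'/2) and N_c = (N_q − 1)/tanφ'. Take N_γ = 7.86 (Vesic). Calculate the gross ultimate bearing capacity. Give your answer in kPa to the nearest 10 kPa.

q_ult ≈ 560 kPa

tan22.7° = 0.4183, so N_q = e^(π×0.4183)·tan²(56.35°) = 3.722 × 2.257 = 8.4.
N_c = (8.4 − 1)/tan22.7° = 17.69.
Water table at ground surface, so effective unit weight γ' = 20.5 − 9.81 = 10.69 kN/m³ is used throughout; overburden q = 10.69 × 2.8 = 29.932 kPa; the same γ' applies in the ½γBN_γ term.
Cohesion term c·N_c = 15 × 17.688 = 265.32 kPa; surcharge term q·N_q = 29.932 × 8.399 = 251.4 kPa; self-weight term 0.5·γ·B·N_γ = 0.5 × 10.69 × 1 × 7.86 = 42.012 kPa.
q_ult = 265.32 + 251.4 + 42.012 = 558.73 kPa.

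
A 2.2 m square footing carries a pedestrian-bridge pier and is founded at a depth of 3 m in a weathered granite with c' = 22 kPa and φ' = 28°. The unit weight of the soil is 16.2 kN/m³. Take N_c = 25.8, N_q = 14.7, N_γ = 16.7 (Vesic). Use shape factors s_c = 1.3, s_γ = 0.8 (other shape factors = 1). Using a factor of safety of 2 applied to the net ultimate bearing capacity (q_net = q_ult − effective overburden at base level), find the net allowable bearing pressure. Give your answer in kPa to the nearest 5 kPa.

q = γ·D_f = 16.2 × 3 = 48.6 kPa.
c·N_c·s_c = 22 × 25.8 × 1.3 = 737.88 kPa
q·N_q = 48.6 × 14.7 = 714.42 kPa
0.5·γ·B·N_γ·s_γ = 0.5 × 16.2 × 2.2 × 16.7 × 0.8 = 238.08 kPa
q_ult = 737.88 + 714.42 + 238.08 = 1690.4 kPa.
Net ultimate: q_net = 1690.4 − 48.6 = 1641.8 kPa.
q_all(net) = 1641.8 / 2 = 820.89 kPa.

q_all(net) ≈ 820 kPa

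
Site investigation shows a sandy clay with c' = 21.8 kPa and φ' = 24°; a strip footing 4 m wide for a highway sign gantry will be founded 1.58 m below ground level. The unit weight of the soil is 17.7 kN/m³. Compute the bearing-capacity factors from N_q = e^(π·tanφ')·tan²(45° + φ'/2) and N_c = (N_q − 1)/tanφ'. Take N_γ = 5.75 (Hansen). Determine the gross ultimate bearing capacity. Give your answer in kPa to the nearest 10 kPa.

tan24° = 0.4452, so N_q = e^(π×0.4452)·tan²(57°) = 4.05 × 2.371 = 9.6.
N_c = (9.6 − 1)/tan24° = 19.32.
Effective surcharge at the founding depth q = γ·D_f = 17.7 × 1.58 = 27.966 kPa.
q_ult = c·N_c + q·N_q + 0.5·γ·B·N_γ
     = 21.8 × 19.324 + 27.966 × 9.6034 + 0.5 × 17.7 × 4 × 5.75
     = 421.25 + 268.57 + 203.55 = 893.37 kPa.

q_ult ≈ 890 kPa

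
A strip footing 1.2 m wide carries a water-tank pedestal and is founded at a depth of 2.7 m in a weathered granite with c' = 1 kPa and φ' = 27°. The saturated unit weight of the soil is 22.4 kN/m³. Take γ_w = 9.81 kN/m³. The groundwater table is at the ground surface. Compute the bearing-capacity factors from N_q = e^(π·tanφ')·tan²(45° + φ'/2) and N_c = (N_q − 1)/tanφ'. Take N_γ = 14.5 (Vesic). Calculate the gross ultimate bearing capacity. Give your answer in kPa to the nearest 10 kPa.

q_ult ≈ 580 kPa

tan27° = 0.5095, so N_q = e^(π×0.5095)·tan²(58.5°) = 4.957 × 2.663 = 13.2.
N_c = (13.2 − 1)/tan27° = 23.94.
γ' = 22.4 − 9.81 = 12.59 kN/m³ (submerged throughout). q = 12.59 × 2.7 = 33.993 kPa; the same γ' applies in the ½γBN_γ term.
c·N_c = 1 × 23.942 = 23.942 kPa
q·N_q = 33.993 × 13.199 = 448.68 kPa
0.5·γ·B·N_γ = 0.5 × 12.59 × 1.2 × 14.5 = 109.53 kPa
q_ult = 23.942 + 448.68 + 109.53 = 582.15 kPa.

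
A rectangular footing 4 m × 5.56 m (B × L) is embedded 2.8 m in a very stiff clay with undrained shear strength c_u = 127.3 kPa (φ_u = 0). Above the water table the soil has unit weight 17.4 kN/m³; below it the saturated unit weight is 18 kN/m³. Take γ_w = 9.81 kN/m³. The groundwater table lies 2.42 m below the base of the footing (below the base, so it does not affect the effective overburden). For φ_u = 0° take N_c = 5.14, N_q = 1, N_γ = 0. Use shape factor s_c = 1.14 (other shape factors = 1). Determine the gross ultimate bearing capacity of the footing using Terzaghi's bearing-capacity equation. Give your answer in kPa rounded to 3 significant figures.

Overburden at base level: q = 17.4 × 2.8 = 48.72 kPa.
Cohesion term c·N_c·s_c = 127.3 × 5.14 × 1.14 = 745.93 kPa; surcharge term q·N_q = 48.72 × 1 = 48.72 kPa.
q_ult = 745.93 + 48.72 = 794.65 kPa.

q_ult ≈ 795 kPa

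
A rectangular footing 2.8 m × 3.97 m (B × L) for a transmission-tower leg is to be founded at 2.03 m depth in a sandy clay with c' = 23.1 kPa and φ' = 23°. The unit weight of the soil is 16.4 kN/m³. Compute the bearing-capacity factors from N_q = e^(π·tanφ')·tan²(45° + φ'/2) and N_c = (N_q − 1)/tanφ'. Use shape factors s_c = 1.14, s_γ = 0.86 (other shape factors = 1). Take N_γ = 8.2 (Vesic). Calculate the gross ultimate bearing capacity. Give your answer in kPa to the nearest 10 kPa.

q_ult ≈ 930 kPa

tan23° = 0.4245, so N_q = e^(π×0.4245)·tan²(56.5°) = 3.794 × 2.283 = 8.66.
N_c = (8.66 − 1)/tan23° = 18.05.
Effective surcharge at the founding depth q = γ·D_f = 16.4 × 2.03 = 33.292 kPa.
q_ult = c·N_c·s_c + q·N_q + 0.5·γ·B·N_γ·s_γ
     = 23.1 × 18.049 × 1.14 + 33.292 × 8.6612 + 0.5 × 16.4 × 2.8 × 8.2 × 0.86
     = 475.29 + 288.35 + 161.91 = 925.55 kPa.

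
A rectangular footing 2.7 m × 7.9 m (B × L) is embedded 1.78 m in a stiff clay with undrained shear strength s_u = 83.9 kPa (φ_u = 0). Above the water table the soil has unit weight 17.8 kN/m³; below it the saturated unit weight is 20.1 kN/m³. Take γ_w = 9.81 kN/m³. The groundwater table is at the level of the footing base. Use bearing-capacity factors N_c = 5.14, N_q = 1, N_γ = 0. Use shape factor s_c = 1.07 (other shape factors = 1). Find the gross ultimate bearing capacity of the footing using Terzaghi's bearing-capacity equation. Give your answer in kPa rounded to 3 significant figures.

q_ult ≈ 493 kPa

q = γ·D_f = 17.8 × 1.78 = 31.684 kPa.
c·N_c·s_c = 83.9 × 5.14 × 1.07 = 461.43 kPa
q·N_q = 31.684 × 1 = 31.684 kPa
q_ult = 461.43 + 31.684 = 493.12 kPa.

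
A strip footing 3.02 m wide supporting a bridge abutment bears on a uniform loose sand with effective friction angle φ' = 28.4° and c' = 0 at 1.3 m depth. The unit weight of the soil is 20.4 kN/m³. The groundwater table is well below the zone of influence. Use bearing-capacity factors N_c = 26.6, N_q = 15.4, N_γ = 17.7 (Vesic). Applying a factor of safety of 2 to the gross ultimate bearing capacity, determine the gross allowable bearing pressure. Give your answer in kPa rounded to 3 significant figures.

q_all ≈ 477 kPa

q = γ·D_f = 20.4 × 1.3 = 26.52 kPa.
q·N_q = 26.52 × 15.4 = 408.41 kPa
0.5·γ·B·N_γ = 0.5 × 20.4 × 3.02 × 17.7 = 545.23 kPa
q_ult = 408.41 + 545.23 = 953.64 kPa.
q_all = q_ult / FS = 953.64 / 2 = 476.82 kPa.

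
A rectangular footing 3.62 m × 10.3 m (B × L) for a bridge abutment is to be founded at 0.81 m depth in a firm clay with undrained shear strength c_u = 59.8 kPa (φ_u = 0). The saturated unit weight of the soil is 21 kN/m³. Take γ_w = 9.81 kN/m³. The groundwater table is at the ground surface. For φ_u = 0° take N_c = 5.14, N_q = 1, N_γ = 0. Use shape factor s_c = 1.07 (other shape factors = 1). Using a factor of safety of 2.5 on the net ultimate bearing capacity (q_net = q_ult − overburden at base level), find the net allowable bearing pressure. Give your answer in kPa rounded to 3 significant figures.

γ' = 21 − 9.81 = 11.19 kN/m³ (submerged throughout). q = 11.19 × 0.81 = 9.0639 kPa.
c·N_c·s_c = 59.8 × 5.14 × 1.07 = 328.89 kPa
q·N_q = 9.0639 × 1 = 9.0639 kPa
q_ult = 328.89 + 9.0639 = 337.95 kPa.
q_net = 337.95 − 9.0639 = 328.89 kPa.
q_all(net) = 328.89 / 2.5 = 131.56 kPa.

q_all(net) ≈ 132 kPa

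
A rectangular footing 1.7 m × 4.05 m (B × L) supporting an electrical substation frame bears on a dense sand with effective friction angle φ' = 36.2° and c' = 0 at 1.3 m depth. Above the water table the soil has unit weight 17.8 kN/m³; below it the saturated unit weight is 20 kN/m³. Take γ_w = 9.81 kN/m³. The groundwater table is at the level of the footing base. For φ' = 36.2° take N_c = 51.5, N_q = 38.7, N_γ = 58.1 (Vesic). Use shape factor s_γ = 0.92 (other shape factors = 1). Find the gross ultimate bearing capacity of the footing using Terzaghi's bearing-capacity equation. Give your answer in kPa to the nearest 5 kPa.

q = γ·D_f = 17.8 × 1.3 = 23.14 kPa.
For the ½γBN_γ term take γ' = 20 − 9.81 = 10.19 kN/m³ (soil below base is submerged).
q·N_q = 23.14 × 38.7 = 895.52 kPa
0.5·γ·B·N_γ·s_γ = 0.5 × 10.19 × 1.7 × 58.1 × 0.92 = 462.97 kPa
q_ult = 895.52 + 462.97 = 1358.5 kPa.

q_ult ≈ 1360 kPa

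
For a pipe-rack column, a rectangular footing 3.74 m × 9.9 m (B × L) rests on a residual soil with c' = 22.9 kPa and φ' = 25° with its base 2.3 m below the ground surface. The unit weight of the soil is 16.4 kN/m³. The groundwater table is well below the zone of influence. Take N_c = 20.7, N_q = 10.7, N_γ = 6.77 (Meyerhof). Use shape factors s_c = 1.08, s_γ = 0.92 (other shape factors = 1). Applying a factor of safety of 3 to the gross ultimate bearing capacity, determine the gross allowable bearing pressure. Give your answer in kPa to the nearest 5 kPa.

Effective surcharge at the founding depth q = γ·D_f = 16.4 × 2.3 = 37.72 kPa.
q_ult = c·N_c·s_c + q·N_q + 0.5·γ·B·N_γ·s_γ
     = 22.9 × 20.7 × 1.08 + 37.72 × 10.7 + 0.5 × 16.4 × 3.74 × 6.77 × 0.92
     = 511.95 + 403.6 + 191.01 = 1106.6 kPa.
q_all = q_ult / FS = 1106.6 / 3 = 368.86 kPa.

q_all ≈ 370 kPa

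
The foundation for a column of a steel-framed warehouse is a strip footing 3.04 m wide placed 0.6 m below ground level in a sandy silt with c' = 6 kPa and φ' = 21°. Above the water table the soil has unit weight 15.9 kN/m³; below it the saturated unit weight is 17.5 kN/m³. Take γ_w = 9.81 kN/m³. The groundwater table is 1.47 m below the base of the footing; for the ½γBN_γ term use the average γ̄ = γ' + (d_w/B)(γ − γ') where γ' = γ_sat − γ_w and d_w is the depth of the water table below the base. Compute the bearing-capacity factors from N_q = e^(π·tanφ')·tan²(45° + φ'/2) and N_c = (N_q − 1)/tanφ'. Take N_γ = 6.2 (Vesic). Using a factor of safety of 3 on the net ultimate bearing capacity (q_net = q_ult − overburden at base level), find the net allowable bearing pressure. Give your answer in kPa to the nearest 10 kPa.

N_q = e^(π·tan21°)·tan²(55.5°) = 7.07; N_c = (N_q − 1)/tanφ' = 15.81.
Effective surcharge at the founding depth q = γ·D_f = 15.9 × 0.6 = 9.54 kPa.
With d_w = 1.47 m < B, γ̄ = 7.69 + (1.47/3.04) × (15.9 − 7.69) = 11.66 kN/m³.
q_ult = c·N_c + q·N_q + 0.5·γ·B·N_γ
     = 6 × 15.815 + 9.54 × 7.0708 + 0.5 × 11.66 × 3.04 × 6.2
     = 94.889 + 67.455 + 109.88 = 272.23 kPa.
q_net = 272.23 − 9.54 = 262.69 kPa.
q_all(net) = 262.69 / 3 = 87.563 kPa.

q_all(net) ≈ 90 kPa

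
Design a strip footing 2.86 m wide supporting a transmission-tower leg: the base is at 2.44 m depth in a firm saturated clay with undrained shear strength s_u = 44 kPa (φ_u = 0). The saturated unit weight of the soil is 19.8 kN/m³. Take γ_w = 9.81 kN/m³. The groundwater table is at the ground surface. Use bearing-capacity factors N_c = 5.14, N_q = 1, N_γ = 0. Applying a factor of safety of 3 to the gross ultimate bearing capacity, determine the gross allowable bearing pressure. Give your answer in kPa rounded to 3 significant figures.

q_all ≈ 83.5 kPa

γ' = 19.8 − 9.81 = 9.99 kN/m³ (submerged throughout). q = 9.99 × 2.44 = 24.376 kPa.
c·N_c = 44 × 5.14 = 226.16 kPa
q·N_q = 24.376 × 1 = 24.376 kPa
q_ult = 226.16 + 24.376 = 250.54 kPa.
q_all = q_ult / FS = 250.54 / 3 = 83.512 kPa.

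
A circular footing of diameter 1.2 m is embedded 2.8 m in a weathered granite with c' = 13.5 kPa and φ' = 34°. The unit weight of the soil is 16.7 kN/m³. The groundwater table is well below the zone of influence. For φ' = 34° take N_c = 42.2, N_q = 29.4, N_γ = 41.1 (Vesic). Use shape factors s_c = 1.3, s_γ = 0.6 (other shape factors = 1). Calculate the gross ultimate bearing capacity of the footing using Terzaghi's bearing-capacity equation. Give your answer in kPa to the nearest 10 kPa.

Overburden at base level: q = 16.7 × 2.8 = 46.76 kPa.
Cohesion term c·N_c·s_c = 13.5 × 42.2 × 1.3 = 740.61 kPa; surcharge term q·N_q = 46.76 × 29.4 = 1374.7 kPa; self-weight term 0.5·γ·B·N_γ·s_γ = 0.5 × 16.7 × 1.2 × 41.1 × 0.6 = 247.09 kPa.
q_ult = 740.61 + 1374.7 + 247.09 = 2362.4 kPa.

q_ult ≈ 2360 kPa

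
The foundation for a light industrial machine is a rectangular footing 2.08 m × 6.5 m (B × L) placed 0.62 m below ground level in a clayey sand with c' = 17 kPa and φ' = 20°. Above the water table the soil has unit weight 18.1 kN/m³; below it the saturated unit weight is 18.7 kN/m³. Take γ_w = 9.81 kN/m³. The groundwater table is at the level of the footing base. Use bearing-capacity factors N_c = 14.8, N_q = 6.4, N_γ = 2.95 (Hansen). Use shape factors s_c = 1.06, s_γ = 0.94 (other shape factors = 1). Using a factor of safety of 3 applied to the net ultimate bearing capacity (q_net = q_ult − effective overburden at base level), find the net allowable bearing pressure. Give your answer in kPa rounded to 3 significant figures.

q_all(net) ≈ 118 kPa

Effective surcharge at the founding depth q = γ·D_f = 18.1 × 0.62 = 11.222 kPa.
The water table coincides with the base, so in the self-weight term γ → γ' = 8.89 kN/m³.
q_ult = c·N_c·s_c + q·N_q + 0.5·γ·B·N_γ·s_γ
     = 17 × 14.8 × 1.06 + 11.222 × 6.4 + 0.5 × 8.89 × 2.08 × 2.95 × 0.94
     = 266.7 + 71.821 + 25.638 = 364.15 kPa.
Net ultimate: q_net = 364.15 − 11.222 = 352.93 kPa.
q_all(net) = 352.93 / 3 = 117.64 kPa.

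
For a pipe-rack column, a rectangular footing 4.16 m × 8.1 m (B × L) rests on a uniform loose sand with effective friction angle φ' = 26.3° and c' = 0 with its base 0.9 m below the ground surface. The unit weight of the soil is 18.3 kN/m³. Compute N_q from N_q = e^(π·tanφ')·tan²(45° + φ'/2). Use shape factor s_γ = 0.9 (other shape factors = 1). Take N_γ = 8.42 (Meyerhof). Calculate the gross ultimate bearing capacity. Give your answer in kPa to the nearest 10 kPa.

q_ult ≈ 490 kPa

tan26.3° = 0.4942, so N_q = e^(π×0.4942)·tan²(58.15°) = 4.724 × 2.591 = 12.24.
Effective surcharge at the founding depth q = γ·D_f = 18.3 × 0.9 = 16.47 kPa.
q_ult = q·N_q + 0.5·γ·B·N_γ·s_γ
     = 16.47 × 12.241 + 0.5 × 18.3 × 4.16 × 8.42 × 0.9
     = 201.6 + 288.45 = 490.05 kPa.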